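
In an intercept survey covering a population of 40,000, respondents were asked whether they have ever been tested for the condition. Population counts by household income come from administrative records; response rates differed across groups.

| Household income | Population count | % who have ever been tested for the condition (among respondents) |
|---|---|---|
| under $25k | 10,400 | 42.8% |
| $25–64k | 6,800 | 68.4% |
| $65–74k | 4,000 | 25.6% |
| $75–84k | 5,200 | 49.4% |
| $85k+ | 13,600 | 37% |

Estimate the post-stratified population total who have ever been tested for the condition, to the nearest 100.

Apply each group's respondent rate to its population count:
  under $25k: 10,400 × 42.8% = 4451.2
  $25–64k: 6,800 × 68.4% = 4651.2
  $65–74k: 4,000 × 25.6% = 1024
  $75–84k: 5,200 × 49.4% = 2568.8
  $85k+: 13,600 × 37% = 5032
Estimated total = 17727.2 → 17,700.

17,700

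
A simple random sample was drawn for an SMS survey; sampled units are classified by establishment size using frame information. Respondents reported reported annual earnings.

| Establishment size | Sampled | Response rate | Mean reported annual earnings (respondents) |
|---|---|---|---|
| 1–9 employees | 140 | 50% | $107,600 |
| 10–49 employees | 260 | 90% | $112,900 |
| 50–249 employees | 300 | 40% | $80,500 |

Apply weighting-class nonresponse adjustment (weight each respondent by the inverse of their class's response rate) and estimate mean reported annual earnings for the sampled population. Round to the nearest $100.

Each respondent's weight = sampled/responded in their class; summing within a class gives n_sampled, so:
  1–9 employees: 140 × 107,600 = 15,064,000
  10–49 employees: 260 × 112,900 = 29,354,000
  50–249 employees: 300 × 80,500 = 24,150,000
Adjusted estimate = 68,568,000 / 700 = 97954.3 → $98,000.

$98,000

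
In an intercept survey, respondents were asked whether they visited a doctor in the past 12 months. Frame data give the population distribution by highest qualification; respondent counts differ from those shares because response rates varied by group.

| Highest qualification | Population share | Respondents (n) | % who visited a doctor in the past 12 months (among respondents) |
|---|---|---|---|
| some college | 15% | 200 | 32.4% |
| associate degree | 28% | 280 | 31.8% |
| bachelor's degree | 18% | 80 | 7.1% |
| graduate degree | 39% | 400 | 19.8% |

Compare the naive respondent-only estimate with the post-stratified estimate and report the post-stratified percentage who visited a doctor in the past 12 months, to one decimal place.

22.8%

Unadjusted (pooled respondent) estimate weights by respondent counts:
  (200/960)×32.4 + (280/960)×31.8 + (80/960)×7.1 + (400/960)×19.8 = 24.8667%
Reweighting by population highest qualification shares:
  0.15×32.4 + 0.28×31.8 + 0.18×7.1 + 0.39×19.8 = 22.764%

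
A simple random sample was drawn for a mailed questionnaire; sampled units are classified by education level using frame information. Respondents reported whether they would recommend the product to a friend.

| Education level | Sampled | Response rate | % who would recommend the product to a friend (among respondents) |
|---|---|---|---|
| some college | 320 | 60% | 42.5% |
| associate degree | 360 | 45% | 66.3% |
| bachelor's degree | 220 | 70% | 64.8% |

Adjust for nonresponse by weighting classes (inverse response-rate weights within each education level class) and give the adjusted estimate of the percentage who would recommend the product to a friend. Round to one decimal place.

Inverse-response-rate weighting restores each class to its sampled count, so class totals weight by n_sampled:
  some college: 320 × 42.5 = 13,600
  associate degree: 360 × 66.3 = 23,868
  bachelor's degree: 220 × 64.8 = 14,256
Adjusted estimate = 51,724 / 900 = 57.4711 → 57.5%.

57.5%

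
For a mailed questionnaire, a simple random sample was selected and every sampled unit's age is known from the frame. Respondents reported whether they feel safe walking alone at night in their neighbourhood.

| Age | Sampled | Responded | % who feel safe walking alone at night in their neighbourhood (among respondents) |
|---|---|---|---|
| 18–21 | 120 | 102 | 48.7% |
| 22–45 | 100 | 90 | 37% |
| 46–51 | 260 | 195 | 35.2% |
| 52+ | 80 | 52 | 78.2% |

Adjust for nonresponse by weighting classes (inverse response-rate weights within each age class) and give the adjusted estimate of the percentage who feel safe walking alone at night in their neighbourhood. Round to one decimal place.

Response rates by class: 18–21 102/120 = 85%, 22–45 90/100 = 90%, 46–51 195/260 = 75%, 52+ 52/80 = 65%.
With weight = n_sampled/n_responded per class, the weighted class total is n_sampled:
  18–21: 120 × 48.7 = 5844
  22–45: 100 × 37 = 3700
  46–51: 260 × 35.2 = 9152
  52+: 80 × 78.2 = 6256
Adjusted estimate = 24,952 / 560 = 44.5571 → 44.6%.

44.6%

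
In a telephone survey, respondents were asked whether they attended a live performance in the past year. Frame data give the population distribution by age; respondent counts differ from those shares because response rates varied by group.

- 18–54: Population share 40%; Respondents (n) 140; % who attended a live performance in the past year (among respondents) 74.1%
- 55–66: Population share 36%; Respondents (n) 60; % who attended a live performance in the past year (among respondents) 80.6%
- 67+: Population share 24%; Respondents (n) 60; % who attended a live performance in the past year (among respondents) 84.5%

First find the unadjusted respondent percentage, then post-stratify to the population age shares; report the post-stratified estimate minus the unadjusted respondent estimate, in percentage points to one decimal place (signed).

+0.9 percentage points

Without adjustment, the pooled respondent share is:
  (140/260)×74.1 + (60/260)×80.6 + (60/260)×84.5 = 78%
Post-stratifying to population shares instead:
  0.4×74.1 + 0.36×80.6 + 0.24×84.5 = 78.936%
Difference = 78.936 − 78 = 0.936 pp.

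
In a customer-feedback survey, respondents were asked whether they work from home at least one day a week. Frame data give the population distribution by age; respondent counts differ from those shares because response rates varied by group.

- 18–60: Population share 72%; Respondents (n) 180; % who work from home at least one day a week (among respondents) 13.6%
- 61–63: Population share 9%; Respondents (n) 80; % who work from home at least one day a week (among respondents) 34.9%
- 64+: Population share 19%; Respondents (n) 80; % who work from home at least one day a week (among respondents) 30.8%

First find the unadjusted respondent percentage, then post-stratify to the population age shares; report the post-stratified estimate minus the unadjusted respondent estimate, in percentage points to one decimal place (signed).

Naive respondent-only estimate (weights = respondent counts):
  (180/340)×13.6 + (80/340)×34.9 + (80/340)×30.8 = 22.6588%
Post-stratified estimate weights by population shares:
  0.72×13.6 + 0.09×34.9 + 0.19×30.8 = 18.785%
Difference = 18.785 − 22.6588 = -3.8738 pp.

-3.9 percentage points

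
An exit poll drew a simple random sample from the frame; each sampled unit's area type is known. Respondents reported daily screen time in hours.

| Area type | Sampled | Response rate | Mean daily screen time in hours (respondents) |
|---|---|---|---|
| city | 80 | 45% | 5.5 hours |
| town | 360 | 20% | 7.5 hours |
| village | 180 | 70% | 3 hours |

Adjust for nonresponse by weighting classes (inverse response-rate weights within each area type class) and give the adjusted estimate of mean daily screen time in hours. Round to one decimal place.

With weight = n_sampled/n_responded per class, the weighted class total is n_sampled:
  city: 80 × 5.5 = 440
  town: 360 × 7.5 = 2700
  village: 180 × 3 = 540
Adjusted estimate = 3680 / 620 = 5.93548 → 5.9.

5.9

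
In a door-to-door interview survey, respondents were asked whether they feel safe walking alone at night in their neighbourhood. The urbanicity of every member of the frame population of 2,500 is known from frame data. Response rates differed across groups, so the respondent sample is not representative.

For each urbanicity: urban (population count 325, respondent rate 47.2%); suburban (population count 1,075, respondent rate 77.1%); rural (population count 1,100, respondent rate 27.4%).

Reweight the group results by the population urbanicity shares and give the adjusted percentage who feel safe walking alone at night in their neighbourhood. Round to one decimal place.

51.3%

Reweight to the known urbanicity distribution:
  urban: (325/2,500) × 47.2 = 6.136
  suburban: (1,075/2,500) × 77.1 = 33.153
  rural: (1,100/2,500) × 27.4 = 12.056
Post-stratified estimate = 51.345 → 51.3%.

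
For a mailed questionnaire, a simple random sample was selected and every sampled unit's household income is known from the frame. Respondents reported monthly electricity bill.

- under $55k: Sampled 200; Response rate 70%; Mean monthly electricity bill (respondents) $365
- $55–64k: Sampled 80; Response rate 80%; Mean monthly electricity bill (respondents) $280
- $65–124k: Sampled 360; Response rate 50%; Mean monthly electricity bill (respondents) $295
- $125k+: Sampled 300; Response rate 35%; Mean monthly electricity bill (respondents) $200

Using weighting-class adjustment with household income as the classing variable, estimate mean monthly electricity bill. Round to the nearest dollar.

$278

Weighting each respondent by the inverse class response rate inflates each class back to its sampled size, so the class weight is n_sampled:
  under $55k: 200 × 365 = 73,000
  $55–64k: 80 × 280 = 22,400
  $65–124k: 360 × 295 = 106,200
  $125k+: 300 × 200 = 60,000
Adjusted estimate = 261,600 / 940 = 278.298 → $278.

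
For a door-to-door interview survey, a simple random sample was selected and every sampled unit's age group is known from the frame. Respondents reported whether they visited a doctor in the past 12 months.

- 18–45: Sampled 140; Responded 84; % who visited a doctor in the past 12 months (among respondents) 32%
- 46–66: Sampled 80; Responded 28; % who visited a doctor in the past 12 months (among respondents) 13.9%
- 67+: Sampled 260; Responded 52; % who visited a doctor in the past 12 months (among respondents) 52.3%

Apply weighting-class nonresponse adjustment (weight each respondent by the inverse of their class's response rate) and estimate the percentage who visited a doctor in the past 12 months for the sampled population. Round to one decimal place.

40.0%

Class response rates: 18–45 84/140 = 60%, 46–66 28/80 = 35%, 67+ 52/260 = 20%.
Each respondent's weight = sampled/responded in their class; summing within a class gives n_sampled, so:
  18–45: 140 × 32 = 4480
  46–66: 80 × 13.9 = 1112
  67+: 260 × 52.3 = 13,598
Adjusted estimate = 19,190 / 480 = 39.9792 → 40.0%.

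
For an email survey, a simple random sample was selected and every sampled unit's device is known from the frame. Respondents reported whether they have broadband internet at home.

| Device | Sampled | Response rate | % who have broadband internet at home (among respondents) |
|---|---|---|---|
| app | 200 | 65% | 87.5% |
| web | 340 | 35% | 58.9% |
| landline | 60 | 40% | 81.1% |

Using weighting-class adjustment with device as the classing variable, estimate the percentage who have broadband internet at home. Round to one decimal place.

70.7%

Each respondent's weight = sampled/responded in their class; summing within a class gives n_sampled, so:
  app: 200 × 87.5 = 17,500
  web: 340 × 58.9 = 20,026
  landline: 60 × 81.1 = 4866
Adjusted estimate = 42,392 / 600 = 70.6533 → 70.7%.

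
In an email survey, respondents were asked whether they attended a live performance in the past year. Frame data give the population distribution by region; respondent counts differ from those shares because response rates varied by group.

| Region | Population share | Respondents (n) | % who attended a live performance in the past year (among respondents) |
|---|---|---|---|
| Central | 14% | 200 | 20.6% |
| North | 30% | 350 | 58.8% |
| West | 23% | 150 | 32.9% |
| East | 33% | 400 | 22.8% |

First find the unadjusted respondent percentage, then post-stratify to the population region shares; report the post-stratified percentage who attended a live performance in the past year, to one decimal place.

35.6%

Unadjusted (pooled respondent) estimate weights by respondent counts:
  (200/1100)×20.6 + (350/1100)×58.8 + (150/1100)×32.9 + (400/1100)×22.8 = 35.2318%
Post-stratifying to population shares instead:
  0.14×20.6 + 0.3×58.8 + 0.23×32.9 + 0.33×22.8 = 35.615%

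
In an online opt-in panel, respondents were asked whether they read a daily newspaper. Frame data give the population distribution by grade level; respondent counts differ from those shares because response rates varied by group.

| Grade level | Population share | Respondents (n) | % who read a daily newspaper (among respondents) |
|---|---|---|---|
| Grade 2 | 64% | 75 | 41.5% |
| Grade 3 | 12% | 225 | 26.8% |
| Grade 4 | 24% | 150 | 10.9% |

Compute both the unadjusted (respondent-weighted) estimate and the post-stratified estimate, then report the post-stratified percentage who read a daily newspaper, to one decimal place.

Without adjustment, the pooled respondent share is:
  (75/450)×41.5 + (225/450)×26.8 + (150/450)×10.9 = 23.95%
Post-stratifying to population shares instead:
  0.64×41.5 + 0.12×26.8 + 0.24×10.9 = 32.392%

32.4%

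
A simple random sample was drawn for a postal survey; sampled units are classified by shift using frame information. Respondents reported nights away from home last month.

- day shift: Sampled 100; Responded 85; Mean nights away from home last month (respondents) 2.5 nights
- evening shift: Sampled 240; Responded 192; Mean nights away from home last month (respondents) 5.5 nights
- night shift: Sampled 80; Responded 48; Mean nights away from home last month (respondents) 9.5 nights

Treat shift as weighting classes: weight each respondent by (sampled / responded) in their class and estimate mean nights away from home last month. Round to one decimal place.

5.5

Class response rates: day shift 85/100 = 85%, evening shift 192/240 = 80%, night shift 48/80 = 60%.
Each respondent's weight = sampled/responded in their class; summing within a class gives n_sampled, so:
  day shift: 100 × 2.5 = 250
  evening shift: 240 × 5.5 = 1320
  night shift: 80 × 9.5 = 760
Adjusted estimate = 2330 / 420 = 5.54762 → 5.5.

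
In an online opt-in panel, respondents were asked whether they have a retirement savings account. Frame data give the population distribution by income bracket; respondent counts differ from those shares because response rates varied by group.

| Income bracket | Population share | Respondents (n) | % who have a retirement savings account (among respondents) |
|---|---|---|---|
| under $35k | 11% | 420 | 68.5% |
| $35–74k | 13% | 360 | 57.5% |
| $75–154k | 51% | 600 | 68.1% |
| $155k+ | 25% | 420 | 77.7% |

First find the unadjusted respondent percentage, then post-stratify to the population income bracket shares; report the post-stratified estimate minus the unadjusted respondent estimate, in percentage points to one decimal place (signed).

Without adjustment, the pooled respondent share is:
  (420/1800)×68.5 + (360/1800)×57.5 + (600/1800)×68.1 + (420/1800)×77.7 = 68.3133%
Post-stratifying to population shares instead:
  0.11×68.5 + 0.13×57.5 + 0.51×68.1 + 0.25×77.7 = 69.166%
Difference = 69.166 − 68.3133 = 0.8527 pp.

+0.9 percentage points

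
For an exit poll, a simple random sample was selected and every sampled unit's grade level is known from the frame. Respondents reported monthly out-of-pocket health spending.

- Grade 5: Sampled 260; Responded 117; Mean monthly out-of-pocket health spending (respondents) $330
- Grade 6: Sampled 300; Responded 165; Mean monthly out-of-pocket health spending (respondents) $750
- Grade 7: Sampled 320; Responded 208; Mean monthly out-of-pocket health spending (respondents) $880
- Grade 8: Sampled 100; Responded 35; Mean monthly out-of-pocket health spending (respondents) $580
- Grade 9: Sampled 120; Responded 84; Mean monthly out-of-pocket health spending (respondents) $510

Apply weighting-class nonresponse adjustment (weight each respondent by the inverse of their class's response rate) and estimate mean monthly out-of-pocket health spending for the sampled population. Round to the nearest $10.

Response rates by class: Grade 5 117/260 = 45%, Grade 6 165/300 = 55%, Grade 7 208/320 = 65%, Grade 8 35/100 = 35%, Grade 9 84/120 = 70%.
Each respondent's weight = sampled/responded in their class; summing within a class gives n_sampled, so:
  Grade 5: 260 × 330 = 85,800
  Grade 6: 300 × 750 = 225,000
  Grade 7: 320 × 880 = 281,600
  Grade 8: 100 × 580 = 58,000
  Grade 9: 120 × 510 = 61,200
Adjusted estimate = 711,600 / 1,100 = 646.909 → $650.

$650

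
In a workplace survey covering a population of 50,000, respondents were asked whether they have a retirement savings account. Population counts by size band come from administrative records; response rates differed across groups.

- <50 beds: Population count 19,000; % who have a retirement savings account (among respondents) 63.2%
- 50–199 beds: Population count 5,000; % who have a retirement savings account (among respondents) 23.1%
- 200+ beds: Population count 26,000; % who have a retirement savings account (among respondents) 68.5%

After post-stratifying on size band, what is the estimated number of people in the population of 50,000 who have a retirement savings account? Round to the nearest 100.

Each cell contributes its population count × the respondent rate:
  <50 beds: 19,000 × 63.2% = 12,008
  50–199 beds: 5,000 × 23.1% = 1155
  200+ beds: 26,000 × 68.5% = 17,810
Estimated total = 30,973 → 31,000.

31,000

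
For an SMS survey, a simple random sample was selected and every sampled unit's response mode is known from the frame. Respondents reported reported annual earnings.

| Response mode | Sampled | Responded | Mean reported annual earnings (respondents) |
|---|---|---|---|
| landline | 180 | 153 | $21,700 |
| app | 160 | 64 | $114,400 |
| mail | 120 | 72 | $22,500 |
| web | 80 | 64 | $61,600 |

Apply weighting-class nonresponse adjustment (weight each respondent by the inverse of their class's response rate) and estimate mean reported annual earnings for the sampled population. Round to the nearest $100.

$55,300

Class response rates: landline 153/180 = 85%, app 64/160 = 40%, mail 72/120 = 60%, web 64/80 = 80%.
Inverse-response-rate weighting restores each class to its sampled count, so class totals weight by n_sampled:
  landline: 180 × 21,700 = 3,906,000
  app: 160 × 114,400 = 18,304,000
  mail: 120 × 22,500 = 2,700,000
  web: 80 × 61,600 = 4,928,000
Adjusted estimate = 29,838,000 / 540 = 55255.6 → $55,300.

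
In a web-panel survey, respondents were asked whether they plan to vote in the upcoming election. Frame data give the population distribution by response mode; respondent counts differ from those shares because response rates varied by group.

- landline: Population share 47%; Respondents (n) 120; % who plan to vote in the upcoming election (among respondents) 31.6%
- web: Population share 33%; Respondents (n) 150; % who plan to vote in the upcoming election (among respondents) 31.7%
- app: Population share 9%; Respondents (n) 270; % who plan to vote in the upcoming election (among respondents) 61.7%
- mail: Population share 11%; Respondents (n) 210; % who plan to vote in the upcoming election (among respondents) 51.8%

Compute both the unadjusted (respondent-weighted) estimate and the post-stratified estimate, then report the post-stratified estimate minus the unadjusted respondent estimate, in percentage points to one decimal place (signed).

Without adjustment, the pooled respondent share is:
  (120/750)×31.6 + (150/750)×31.7 + (270/750)×61.7 + (210/750)×51.8 = 48.112%
Post-stratifying to population shares instead:
  0.47×31.6 + 0.33×31.7 + 0.09×61.7 + 0.11×51.8 = 36.564%
Difference = 36.564 − 48.112 = -11.548 pp.

-11.5 percentage points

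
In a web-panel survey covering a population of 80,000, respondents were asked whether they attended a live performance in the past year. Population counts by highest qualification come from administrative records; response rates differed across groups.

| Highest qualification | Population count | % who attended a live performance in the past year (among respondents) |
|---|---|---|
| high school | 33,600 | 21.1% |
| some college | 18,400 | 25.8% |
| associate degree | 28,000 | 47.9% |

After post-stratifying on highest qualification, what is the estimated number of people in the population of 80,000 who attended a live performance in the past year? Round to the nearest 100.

Estimated count per cell = population count × respondent percentage:
  high school: 33,600 × 21.1% = 7089.6
  some college: 18,400 × 25.8% = 4747.2
  associate degree: 28,000 × 47.9% = 13,412
Estimated total = 25248.8 → 25,200.

25,200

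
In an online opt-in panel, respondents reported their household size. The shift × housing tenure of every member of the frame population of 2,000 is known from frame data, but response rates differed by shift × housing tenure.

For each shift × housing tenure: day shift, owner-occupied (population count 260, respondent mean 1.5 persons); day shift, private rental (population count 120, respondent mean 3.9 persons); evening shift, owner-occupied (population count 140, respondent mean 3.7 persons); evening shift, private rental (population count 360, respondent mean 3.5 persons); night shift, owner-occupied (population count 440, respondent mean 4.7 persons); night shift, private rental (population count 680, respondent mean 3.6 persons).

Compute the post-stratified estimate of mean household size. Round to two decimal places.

Post-stratification weights by population share, not respondent share:
  day shift, owner-occupied: (260/2,000) × 1.5 = 0.195
  day shift, private rental: (120/2,000) × 3.9 = 0.234
  evening shift, owner-occupied: (140/2,000) × 3.7 = 0.259
  evening shift, private rental: (360/2,000) × 3.5 = 0.63
  night shift, owner-occupied: (440/2,000) × 4.7 = 1.034
  night shift, private rental: (680/2,000) × 3.6 = 1.224
Post-stratified estimate = 3.576 → 3.58.

3.58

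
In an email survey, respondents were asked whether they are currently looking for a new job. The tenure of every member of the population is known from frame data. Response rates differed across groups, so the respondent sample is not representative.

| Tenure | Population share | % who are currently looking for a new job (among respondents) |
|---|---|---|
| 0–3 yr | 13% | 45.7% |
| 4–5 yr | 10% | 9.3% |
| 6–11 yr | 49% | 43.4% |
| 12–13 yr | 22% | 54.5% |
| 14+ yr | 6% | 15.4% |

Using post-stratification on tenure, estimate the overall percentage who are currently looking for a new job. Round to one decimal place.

41.1%

Each cell contributes population-share × respondent value:
  0–3 yr: 0.13 × 45.7 = 5.941
  4–5 yr: 0.1 × 9.3 = 0.93
  6–11 yr: 0.49 × 43.4 = 21.266
  12–13 yr: 0.22 × 54.5 = 11.99
  14+ yr: 0.06 × 15.4 = 0.924
Post-stratified estimate = 41.051 → 41.1%.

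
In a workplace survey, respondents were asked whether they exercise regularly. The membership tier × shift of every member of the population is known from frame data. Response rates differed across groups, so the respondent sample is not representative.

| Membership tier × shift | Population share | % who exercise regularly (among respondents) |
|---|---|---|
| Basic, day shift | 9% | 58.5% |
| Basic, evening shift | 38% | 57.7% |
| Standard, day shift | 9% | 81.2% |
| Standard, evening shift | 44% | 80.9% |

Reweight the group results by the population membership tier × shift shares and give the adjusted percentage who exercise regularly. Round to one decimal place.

70.1%

Reweight to the known membership tier × shift distribution:
  Basic, day shift: 0.09 × 58.5 = 5.265
  Basic, evening shift: 0.38 × 57.7 = 21.926
  Standard, day shift: 0.09 × 81.2 = 7.308
  Standard, evening shift: 0.44 × 80.9 = 35.596
Post-stratified estimate = 70.095 → 70.1%.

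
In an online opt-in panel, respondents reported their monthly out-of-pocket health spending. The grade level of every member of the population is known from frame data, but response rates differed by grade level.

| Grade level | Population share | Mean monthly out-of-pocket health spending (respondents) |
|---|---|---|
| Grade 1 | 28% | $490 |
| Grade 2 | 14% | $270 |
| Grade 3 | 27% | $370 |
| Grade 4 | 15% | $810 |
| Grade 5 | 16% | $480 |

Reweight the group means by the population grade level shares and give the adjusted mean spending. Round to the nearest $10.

$470

Weight each group's respondent value by its population share:
  Grade 1: 0.28 × 490 = 137.2
  Grade 2: 0.14 × 270 = 37.8
  Grade 3: 0.27 × 370 = 99.9
  Grade 4: 0.15 × 810 = 121.5
  Grade 5: 0.16 × 480 = 76.8
Post-stratified estimate = 473.2 → $470.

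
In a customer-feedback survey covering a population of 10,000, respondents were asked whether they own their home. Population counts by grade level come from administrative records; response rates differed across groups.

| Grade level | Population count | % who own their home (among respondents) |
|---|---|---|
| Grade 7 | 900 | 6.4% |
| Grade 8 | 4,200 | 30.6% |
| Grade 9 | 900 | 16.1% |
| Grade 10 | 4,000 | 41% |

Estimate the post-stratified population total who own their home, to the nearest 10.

Estimated count per cell = population count × respondent percentage:
  Grade 7: 900 × 6.4% = 57.6
  Grade 8: 4,200 × 30.6% = 1285.2
  Grade 9: 900 × 16.1% = 144.9
  Grade 10: 4,000 × 41% = 1640
Estimated total = 3127.7 → 3,130.

3,130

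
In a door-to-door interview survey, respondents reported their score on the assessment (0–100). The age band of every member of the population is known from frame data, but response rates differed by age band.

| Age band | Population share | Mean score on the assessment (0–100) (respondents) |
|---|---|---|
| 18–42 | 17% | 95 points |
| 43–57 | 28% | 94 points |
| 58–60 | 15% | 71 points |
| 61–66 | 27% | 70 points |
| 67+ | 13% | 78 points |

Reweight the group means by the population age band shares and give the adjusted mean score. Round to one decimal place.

82.2

Reweight to the known age band distribution:
  18–42: 0.17 × 95 = 16.15
  43–57: 0.28 × 94 = 26.32
  58–60: 0.15 × 71 = 10.65
  61–66: 0.27 × 70 = 18.9
  67+: 0.13 × 78 = 10.14
Post-stratified estimate = 82.16 → 82.2.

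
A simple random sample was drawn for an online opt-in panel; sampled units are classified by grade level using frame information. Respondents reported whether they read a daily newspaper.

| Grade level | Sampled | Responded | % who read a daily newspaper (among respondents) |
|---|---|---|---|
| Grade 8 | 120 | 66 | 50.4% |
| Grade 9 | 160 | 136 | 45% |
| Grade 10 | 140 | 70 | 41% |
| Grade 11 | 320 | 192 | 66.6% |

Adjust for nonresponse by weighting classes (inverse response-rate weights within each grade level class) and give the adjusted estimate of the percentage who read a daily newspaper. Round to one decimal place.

Class response rates: Grade 8 66/120 = 55%, Grade 9 136/160 = 85%, Grade 10 70/140 = 50%, Grade 11 192/320 = 60%.
Each respondent's weight = sampled/responded in their class; summing within a class gives n_sampled, so:
  Grade 8: 120 × 50.4 = 6048
  Grade 9: 160 × 45 = 7200
  Grade 10: 140 × 41 = 5740
  Grade 11: 320 × 66.6 = 21,312
Adjusted estimate = 40,300 / 740 = 54.4595 → 54.5%.

54.5%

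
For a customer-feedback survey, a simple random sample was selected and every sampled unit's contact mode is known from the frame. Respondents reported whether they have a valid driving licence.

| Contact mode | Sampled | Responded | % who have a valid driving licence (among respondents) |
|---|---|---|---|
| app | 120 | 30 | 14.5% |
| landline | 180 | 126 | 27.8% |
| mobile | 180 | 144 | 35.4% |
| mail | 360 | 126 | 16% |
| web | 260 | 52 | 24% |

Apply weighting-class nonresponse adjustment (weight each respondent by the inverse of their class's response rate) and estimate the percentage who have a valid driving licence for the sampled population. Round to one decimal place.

22.8%

Class response rates: app 30/120 = 25%, landline 126/180 = 70%, mobile 144/180 = 80%, mail 126/360 = 35%, web 52/260 = 20%.
Each respondent's weight = sampled/responded in their class; summing within a class gives n_sampled, so:
  app: 120 × 14.5 = 1740
  landline: 180 × 27.8 = 5004
  mobile: 180 × 35.4 = 6372
  mail: 360 × 16 = 5760
  web: 260 × 24 = 6240
Adjusted estimate = 25,116 / 1,100 = 22.8327 → 22.8%.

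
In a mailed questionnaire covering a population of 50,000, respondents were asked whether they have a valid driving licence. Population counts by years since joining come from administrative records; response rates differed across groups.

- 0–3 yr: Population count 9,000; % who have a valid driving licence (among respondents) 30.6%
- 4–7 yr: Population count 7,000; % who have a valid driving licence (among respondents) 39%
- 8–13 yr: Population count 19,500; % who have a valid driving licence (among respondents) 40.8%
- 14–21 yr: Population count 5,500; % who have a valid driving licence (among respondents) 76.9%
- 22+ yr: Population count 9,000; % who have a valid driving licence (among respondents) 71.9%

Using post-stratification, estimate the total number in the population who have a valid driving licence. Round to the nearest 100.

24,100

Each cell contributes its population count × the respondent rate:
  0–3 yr: 9,000 × 30.6% = 2754
  4–7 yr: 7,000 × 39% = 2730
  8–13 yr: 19,500 × 40.8% = 7956
  14–21 yr: 5,500 × 76.9% = 4229.5
  22+ yr: 9,000 × 71.9% = 6471
Estimated total = 24140.5 → 24,100.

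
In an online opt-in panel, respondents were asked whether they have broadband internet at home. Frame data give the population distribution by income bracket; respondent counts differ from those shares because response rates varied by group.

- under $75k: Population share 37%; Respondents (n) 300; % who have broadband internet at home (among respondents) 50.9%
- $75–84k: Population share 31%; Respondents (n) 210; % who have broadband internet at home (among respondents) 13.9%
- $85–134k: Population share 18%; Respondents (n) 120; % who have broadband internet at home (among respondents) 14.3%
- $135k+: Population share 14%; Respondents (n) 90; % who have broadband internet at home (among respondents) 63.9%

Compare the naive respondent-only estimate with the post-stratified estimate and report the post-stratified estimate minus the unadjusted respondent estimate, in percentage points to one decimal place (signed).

-1.0 percentage points

Unadjusted (pooled respondent) estimate weights by respondent counts:
  (300/720)×50.9 + (210/720)×13.9 + (120/720)×14.3 + (90/720)×63.9 = 35.6333%
Post-stratified estimate weights by population shares:
  0.37×50.9 + 0.31×13.9 + 0.18×14.3 + 0.14×63.9 = 34.662%
Difference = 34.662 − 35.6333 = -0.9713 pp.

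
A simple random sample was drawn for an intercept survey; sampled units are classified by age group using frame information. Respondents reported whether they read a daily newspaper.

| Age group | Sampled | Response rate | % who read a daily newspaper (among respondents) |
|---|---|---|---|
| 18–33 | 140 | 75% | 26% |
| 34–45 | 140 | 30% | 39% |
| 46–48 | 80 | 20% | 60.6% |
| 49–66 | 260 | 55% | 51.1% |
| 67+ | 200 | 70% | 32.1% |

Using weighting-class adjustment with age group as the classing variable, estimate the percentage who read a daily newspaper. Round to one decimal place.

41.0%

Inverse-response-rate weighting restores each class to its sampled count, so class totals weight by n_sampled:
  18–33: 140 × 26 = 3640
  34–45: 140 × 39 = 5460
  46–48: 80 × 60.6 = 4848
  49–66: 260 × 51.1 = 13,286
  67+: 200 × 32.1 = 6420
Adjusted estimate = 33,654 / 820 = 41.0415 → 41.0%.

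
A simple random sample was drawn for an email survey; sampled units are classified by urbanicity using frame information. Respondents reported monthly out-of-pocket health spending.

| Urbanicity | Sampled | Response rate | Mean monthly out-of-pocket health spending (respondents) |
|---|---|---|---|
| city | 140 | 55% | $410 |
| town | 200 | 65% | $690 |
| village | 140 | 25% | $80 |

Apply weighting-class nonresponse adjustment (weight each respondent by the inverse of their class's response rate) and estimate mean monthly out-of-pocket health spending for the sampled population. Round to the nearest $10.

$430

With weight = n_sampled/n_responded per class, the weighted class total is n_sampled:
  city: 140 × 410 = 57,400
  town: 200 × 690 = 138,000
  village: 140 × 80 = 11,200
Adjusted estimate = 206,600 / 480 = 430.417 → $430.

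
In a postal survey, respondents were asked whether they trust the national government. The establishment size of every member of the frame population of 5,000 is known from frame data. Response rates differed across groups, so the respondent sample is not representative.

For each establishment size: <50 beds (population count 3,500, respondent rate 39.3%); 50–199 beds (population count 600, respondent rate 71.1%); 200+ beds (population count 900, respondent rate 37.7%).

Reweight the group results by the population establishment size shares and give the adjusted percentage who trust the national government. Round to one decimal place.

Weight each group's respondent value by its population share:
  <50 beds: (3,500/5,000) × 39.3 = 27.51
  50–199 beds: (600/5,000) × 71.1 = 8.532
  200+ beds: (900/5,000) × 37.7 = 6.786
Post-stratified estimate = 42.828 → 42.8%.

42.8%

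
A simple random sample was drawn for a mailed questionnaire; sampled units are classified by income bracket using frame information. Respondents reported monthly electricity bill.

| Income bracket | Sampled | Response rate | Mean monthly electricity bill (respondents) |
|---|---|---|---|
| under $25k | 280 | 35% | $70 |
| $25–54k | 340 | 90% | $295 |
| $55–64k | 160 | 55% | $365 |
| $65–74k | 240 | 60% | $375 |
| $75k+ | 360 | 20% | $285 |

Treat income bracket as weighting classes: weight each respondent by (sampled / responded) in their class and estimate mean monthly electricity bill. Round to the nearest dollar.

$269

With weight = n_sampled/n_responded per class, the weighted class total is n_sampled:
  under $25k: 280 × 70 = 19,600
  $25–54k: 340 × 295 = 100,300
  $55–64k: 160 × 365 = 58,400
  $65–74k: 240 × 375 = 90,000
  $75k+: 360 × 285 = 102,600
Adjusted estimate = 370,900 / 1,380 = 268.768 → $269.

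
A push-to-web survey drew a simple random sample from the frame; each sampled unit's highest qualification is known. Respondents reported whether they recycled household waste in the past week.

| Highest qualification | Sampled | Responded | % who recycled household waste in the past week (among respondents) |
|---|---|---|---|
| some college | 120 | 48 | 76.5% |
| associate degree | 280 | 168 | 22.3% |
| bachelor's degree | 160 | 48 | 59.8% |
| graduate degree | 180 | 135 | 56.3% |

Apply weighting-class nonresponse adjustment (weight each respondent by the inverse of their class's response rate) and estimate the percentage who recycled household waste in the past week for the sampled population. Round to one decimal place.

Response rates by class: some college 48/120 = 40%, associate degree 168/280 = 60%, bachelor's degree 48/160 = 30%, graduate degree 135/180 = 75%.
Each respondent's weight = sampled/responded in their class; summing within a class gives n_sampled, so:
  some college: 120 × 76.5 = 9180
  associate degree: 280 × 22.3 = 6244
  bachelor's degree: 160 × 59.8 = 9568
  graduate degree: 180 × 56.3 = 10,134
Adjusted estimate = 35,126 / 740 = 47.4676 → 47.5%.

47.5%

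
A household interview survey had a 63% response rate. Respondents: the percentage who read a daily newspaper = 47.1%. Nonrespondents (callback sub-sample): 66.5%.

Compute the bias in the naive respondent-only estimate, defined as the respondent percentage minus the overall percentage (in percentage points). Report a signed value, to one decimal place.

Nonresponse fraction = 1 − 0.63 = 0.37.
Bias = (nonresponse fraction) × (respondent percentage − nonrespondent percentage)
     = 0.37 × (47.1 − 66.5) = 0.37 × -19.4 = -7.178.

-7.2 percentage points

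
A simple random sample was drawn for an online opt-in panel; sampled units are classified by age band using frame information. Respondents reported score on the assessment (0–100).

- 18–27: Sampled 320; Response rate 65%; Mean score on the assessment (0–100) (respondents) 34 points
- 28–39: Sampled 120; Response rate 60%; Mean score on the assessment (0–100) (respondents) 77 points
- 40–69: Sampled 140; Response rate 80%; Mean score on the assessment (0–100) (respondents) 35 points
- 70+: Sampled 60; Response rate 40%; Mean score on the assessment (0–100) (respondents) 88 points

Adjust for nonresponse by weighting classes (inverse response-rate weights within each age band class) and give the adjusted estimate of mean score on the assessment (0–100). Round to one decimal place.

47.3

Each respondent's weight = sampled/responded in their class; summing within a class gives n_sampled, so:
  18–27: 320 × 34 = 10,880
  28–39: 120 × 77 = 9240
  40–69: 140 × 35 = 4900
  70+: 60 × 88 = 5280
Adjusted estimate = 30,300 / 640 = 47.3438 → 47.3.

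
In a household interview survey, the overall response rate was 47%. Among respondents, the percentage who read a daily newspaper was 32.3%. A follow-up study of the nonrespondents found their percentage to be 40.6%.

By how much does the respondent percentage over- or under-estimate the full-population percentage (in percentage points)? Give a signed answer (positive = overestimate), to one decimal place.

Nonresponse fraction = 1 − 0.47 = 0.53.
Bias = (nonresponse fraction) × (respondent percentage − nonrespondent percentage)
     = 0.53 × (32.3 − 40.6) = 0.53 × -8.3 = -4.399.

-4.4 percentage points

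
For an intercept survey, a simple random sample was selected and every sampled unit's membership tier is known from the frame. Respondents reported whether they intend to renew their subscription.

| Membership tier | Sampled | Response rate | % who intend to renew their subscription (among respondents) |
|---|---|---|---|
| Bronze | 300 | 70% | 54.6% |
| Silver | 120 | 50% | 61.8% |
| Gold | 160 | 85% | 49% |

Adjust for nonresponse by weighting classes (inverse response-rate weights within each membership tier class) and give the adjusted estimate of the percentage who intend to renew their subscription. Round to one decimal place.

With weight = n_sampled/n_responded per class, the weighted class total is n_sampled:
  Bronze: 300 × 54.6 = 16,380
  Silver: 120 × 61.8 = 7416
  Gold: 160 × 49 = 7840
Adjusted estimate = 31,636 / 580 = 54.5448 → 54.5%.

54.5%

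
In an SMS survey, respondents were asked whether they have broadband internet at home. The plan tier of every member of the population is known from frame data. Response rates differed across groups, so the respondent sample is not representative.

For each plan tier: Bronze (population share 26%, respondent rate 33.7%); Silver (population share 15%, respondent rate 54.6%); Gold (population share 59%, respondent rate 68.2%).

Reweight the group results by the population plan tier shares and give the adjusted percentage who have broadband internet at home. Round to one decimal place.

57.2%

Reweight to the known plan tier distribution:
  Bronze: 0.26 × 33.7 = 8.762
  Silver: 0.15 × 54.6 = 8.19
  Gold: 0.59 × 68.2 = 40.238
Post-stratified estimate = 57.19 → 57.2%.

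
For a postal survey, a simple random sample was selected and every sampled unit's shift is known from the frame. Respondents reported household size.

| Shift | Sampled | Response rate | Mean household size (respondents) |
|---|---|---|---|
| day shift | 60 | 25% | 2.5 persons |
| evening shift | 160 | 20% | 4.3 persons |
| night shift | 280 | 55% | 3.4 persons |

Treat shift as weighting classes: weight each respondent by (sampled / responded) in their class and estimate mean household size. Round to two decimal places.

Inverse-response-rate weighting restores each class to its sampled count, so class totals weight by n_sampled:
  day shift: 60 × 2.5 = 150
  evening shift: 160 × 4.3 = 688
  night shift: 280 × 3.4 = 952
Adjusted estimate = 1790 / 500 = 3.58 → 3.58.

3.58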